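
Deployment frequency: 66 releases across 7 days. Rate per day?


Formula: deployments per day = releases / days
= 66 / 7
= 9.429 deploys/day
(equivalently, 66.0 deploys/week)

9.429 deploys/day


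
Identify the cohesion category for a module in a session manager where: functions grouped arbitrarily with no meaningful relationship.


Reasoning: Worst: random grouping
Type: Coincidental cohesion

Coincidental cohesion


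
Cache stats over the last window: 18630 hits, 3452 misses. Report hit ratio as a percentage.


Formula: hit rate = hits / (hits + misses) * 100
hit rate = 18630 / (18630 + 3452) * 100
hit rate = 18630 / 22082 * 100
hit rate = 84.37%

84.37%


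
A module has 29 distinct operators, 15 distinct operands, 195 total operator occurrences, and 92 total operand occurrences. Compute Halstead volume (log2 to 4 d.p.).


Formula: V = N * log2(η), where N = N1 + N2 and η = η1 + η2
η = 29 + 15 = 44
N = 195 + 92 = 287
log2(44) ≈ 5.4594
V = 287 * 5.4594 = 1566.85

1566.85


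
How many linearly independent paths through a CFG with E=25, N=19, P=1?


Formula: V(G) = E - N + 2P
V(G) = 25 - 19 + 2*1
V(G) = 6 + 2
V(G) = 8

8


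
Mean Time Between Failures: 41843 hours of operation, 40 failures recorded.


Formula: MTBF = Total operating time / Number of failures
MTBF = 41843 / 40
MTBF = 1046.08 hours

1046.08 hours


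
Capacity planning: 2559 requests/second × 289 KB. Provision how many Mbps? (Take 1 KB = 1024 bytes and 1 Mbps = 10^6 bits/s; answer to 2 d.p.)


Formula: Mbps = payload_bytes * RPS * 8 / 1e6
Payload per request = 289 KB = 289 * 1024 = 295936 bytes
Total bytes/sec = 295936 * 2559 = 757300224
Total bits/sec = 757300224 * 8 = 6058401792
Mbps = 6058401792 / 1e6 = 6058.4

6058.4 Mbps


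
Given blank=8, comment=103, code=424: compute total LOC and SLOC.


Total LOC = blank + comment + code
Total LOC = 8 + 103 + 424 = 535
SLOC (source only) = code = 424

Total LOC: 535, SLOC: 424


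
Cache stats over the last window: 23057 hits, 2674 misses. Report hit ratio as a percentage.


Formula: hit rate = hits / (hits + misses) * 100
hit rate = 23057 / (23057 + 2674) * 100
hit rate = 23057 / 25731 * 100
hit rate = 89.61%

89.61%


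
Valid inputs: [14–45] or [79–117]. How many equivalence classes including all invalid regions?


Valid ranges: [14,45] and [79,117]
Class 1: x < 14 — invalid
Class 2: 14 ≤ x ≤ 45 — valid
Class 3: 45 < x < 79 — invalid (gap between ranges)
Class 4: 79 ≤ x ≤ 117 — valid
Class 5: x > 117 — invalid
Total equivalence classes: 5

5 equivalence classes


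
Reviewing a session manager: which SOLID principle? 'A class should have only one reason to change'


This describes the Single Responsibility Principle (SRP)

Single Responsibility Principle (SRP)


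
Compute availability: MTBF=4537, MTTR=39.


Availability = MTBF / (MTBF + MTTR)
Availability = 4537 / (4537 + 39)
Availability = 4537 / 4576
Availability = 99.1477%

99.1477%


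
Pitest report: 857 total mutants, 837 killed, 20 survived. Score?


Mutation score = killed / total * 100
Mutation score = 837 / 857 * 100
Mutation score = 97.67%

97.67%


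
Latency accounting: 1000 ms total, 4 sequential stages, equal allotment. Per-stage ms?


Formula: per_stage = total_budget / stages
per_stage = 1000 / 4
per_stage = 250.0 ms

250.0 ms


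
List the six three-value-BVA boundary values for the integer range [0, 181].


Range: [0, 181]
Boundaries: just below min, min, min+1, max-1, max, just above max
Values: [-1, 0, 1, 180, 181, 182]

[-1, 0, 1, 180, 181, 182]


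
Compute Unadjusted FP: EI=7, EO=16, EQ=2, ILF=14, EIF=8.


UFP = EI*4 + EO*5 + EQ*4 + ILF*10 + EIF*7
UFP = 7*4 + 16*5 + 2*4 + 14*10 + 8*7
UFP = 28 + 80 + 8 + 140 + 56
UFP = 312

312


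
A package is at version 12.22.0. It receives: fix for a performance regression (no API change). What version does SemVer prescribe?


Current: 12.22.0
Change category: 'fix for a performance regression (no API change)' → patch bump
SemVer rule: patch bump → increment PATCH (MAJOR and MINOR unchanged)
New: 12.22.1

12.22.1


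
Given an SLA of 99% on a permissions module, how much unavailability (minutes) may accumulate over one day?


Formula: allowed downtime = period * (100 - SLA) / 100
Period (day) = 1440 minutes
Unavailability fraction = (100 - 99.0) / 100
Allowed downtime = 1440 * (100 - 99.0) / 100
Allowed downtime = 14.4 minutes

14.4 minutes


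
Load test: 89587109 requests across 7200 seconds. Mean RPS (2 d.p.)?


Formula: throughput = requests / seconds
throughput = 89587109 / 7200
throughput = 12442.65 requests/second

12442.65 requests/second


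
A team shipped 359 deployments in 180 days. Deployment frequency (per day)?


Formula: deployments per day = releases / days
= 359 / 180
= 1.994 deploys/day
(equivalently, 13.96 deploys/week)

1.994 deploys/day


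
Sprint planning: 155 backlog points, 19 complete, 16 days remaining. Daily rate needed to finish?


Formula: Required rate = Remaining points / Days left
Remaining = 155 - 19 = 136 points
Required rate = 136 / 16 = 8.5 points/day

8.5 points/day


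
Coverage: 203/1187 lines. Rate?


Coverage = covered / total * 100
Coverage = 203 / 1187 * 100
Coverage = 17.1%

17.1%


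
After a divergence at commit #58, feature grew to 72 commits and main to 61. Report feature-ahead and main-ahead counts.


Common ancestor: commit #58
feature commits after divergence: 72 - 58 = 14
main commits after divergence: 61 - 58 = 3
feature is 14 commits ahead of main
main is 3 commits ahead of feature

feature ahead: 14, main ahead: 3


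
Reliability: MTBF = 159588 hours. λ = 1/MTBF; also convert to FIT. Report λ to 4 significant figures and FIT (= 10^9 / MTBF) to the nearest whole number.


Formula: λ = 1 / MTBF; FIT = λ × 1e9 = 1e9 / MTBF
λ = 1 / 159588 ≈ 6.266e-06 failures/hour
FIT = 1e9 / 159588 ≈ 6266 failures per 1e9 hours (nearest whole number)

λ = 6.266e-06 /h, FIT = 6266


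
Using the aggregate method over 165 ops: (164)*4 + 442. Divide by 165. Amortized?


Formula: Amortized cost = Total cost / Operations
Total cost = (164 * 4) + (1 * 442)
Total cost = 656 + 442 = 1098
Amortized = 1098 / 165 = 6.6545

6.6545


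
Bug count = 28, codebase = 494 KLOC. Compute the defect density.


Defect density = defects / KLOC
Defect density = 28 / 494
Defect density = 0.057 defects/KLOC

0.057 defects/KLOC


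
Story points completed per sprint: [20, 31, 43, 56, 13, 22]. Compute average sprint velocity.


Formula: Avg velocity = Total points / Number of sprints
Points: [20, 31, 43, 56, 13, 22]
Sum = 20 + 31 + 43 + 56 + 13 + 22 = 185
Avg velocity = 185 / 6 = 30.83 points/sprint

30.83 points/sprint


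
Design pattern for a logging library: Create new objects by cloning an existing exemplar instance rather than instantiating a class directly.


This matches the Prototype pattern

Prototype


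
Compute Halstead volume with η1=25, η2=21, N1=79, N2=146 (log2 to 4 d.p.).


Formula: V = N * log2(η), where N = N1 + N2 and η = η1 + η2
η = 25 + 21 = 46
N = 79 + 146 = 225
log2(46) ≈ 5.5236
V = 225 * 5.5236 = 1242.81

1242.81


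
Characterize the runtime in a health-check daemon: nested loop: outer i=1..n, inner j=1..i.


Reasoning: triangle: n(n+1)/2 ~ n^2/2
Complexity: O(n^2)

O(n^2)


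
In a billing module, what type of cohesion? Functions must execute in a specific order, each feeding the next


Reasoning: Output of one is input to next
Type: Sequential cohesion

Sequential cohesion


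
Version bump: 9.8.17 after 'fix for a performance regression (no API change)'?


Current: 9.8.17
Change category: 'fix for a performance regression (no API change)' → patch bump
SemVer rule: patch bump → increment PATCH (MAJOR and MINOR unchanged)
New: 9.8.18

9.8.18


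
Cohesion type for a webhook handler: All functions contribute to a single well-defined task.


Reasoning: Best: single purpose
Type: Functional cohesion

Functional cohesion


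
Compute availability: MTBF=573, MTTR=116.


Availability = MTBF / (MTBF + MTTR)
Availability = 573 / (573 + 116)
Availability = 573 / 689
Availability = 83.164%

83.164%


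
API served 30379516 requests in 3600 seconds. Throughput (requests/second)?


Formula: throughput = requests / seconds
throughput = 30379516 / 3600
throughput = 8438.75 requests/second

8438.75 requests/second


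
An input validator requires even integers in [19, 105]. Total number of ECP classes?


Constraint: even integers in [19, 105]
Class 1: x < 19 — out-of-range invalid
Class 2: x in [19,105] but odd — wrong type invalid
Class 3: x in [19,105] and even — valid
Class 4: x > 105 — out-of-range invalid
Total equivalence classes: 4

4 equivalence classes


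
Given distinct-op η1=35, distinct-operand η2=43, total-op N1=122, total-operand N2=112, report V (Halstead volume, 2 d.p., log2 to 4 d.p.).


Formula: V = N * log2(η), where N = N1 + N2 and η = η1 + η2
η = 35 + 43 = 78
N = 122 + 112 = 234
log2(78) ≈ 6.2854
V = 234 * 6.2854 = 1470.78

1470.78


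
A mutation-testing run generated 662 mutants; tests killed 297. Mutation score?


Mutation score = killed / total * 100
Mutation score = 297 / 662 * 100
Mutation score = 44.86%

44.86%


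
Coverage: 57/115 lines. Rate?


Coverage = covered / total * 100
Coverage = 57 / 115 * 100
Coverage = 49.57%

49.57%


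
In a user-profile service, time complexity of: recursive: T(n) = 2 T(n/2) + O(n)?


Reasoning: master theorem case 2 (merge-sort recurrence)
Complexity: O(n log n)

O(n log n)


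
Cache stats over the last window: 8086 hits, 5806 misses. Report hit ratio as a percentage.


Formula: hit rate = hits / (hits + misses) * 100
hit rate = 8086 / (8086 + 5806) * 100
hit rate = 8086 / 13892 * 100
hit rate = 58.21%

58.21%


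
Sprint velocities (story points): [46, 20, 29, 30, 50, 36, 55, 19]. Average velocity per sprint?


Formula: Avg velocity = Total points / Number of sprints
Points: [46, 20, 29, 30, 50, 36, 55, 19]
Sum = 46 + 20 + 29 + 30 + 50 + 36 + 55 + 19 = 285
Avg velocity = 285 / 8 = 35.63 points/sprint

35.63 points/sprint


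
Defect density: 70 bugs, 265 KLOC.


Defect density = defects / KLOC
Defect density = 70 / 265
Defect density = 0.264 defects/KLOC

0.264 defects/KLOC


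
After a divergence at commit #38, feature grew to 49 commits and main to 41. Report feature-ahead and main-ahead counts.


Common ancestor: commit #38
feature commits after divergence: 49 - 38 = 11
main commits after divergence: 41 - 38 = 3
feature is 11 commits ahead of main
main is 3 commits ahead of feature

feature ahead: 11, main ahead: 3


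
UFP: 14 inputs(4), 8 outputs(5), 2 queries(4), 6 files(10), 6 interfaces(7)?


UFP = EI*4 + EO*5 + EQ*4 + ILF*10 + EIF*7
UFP = 14*4 + 8*5 + 2*4 + 6*10 + 6*7
UFP = 56 + 40 + 8 + 60 + 42
UFP = 206

206


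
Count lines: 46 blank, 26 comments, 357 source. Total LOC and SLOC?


Total LOC = blank + comment + code
Total LOC = 46 + 26 + 357 = 429
SLOC (source only) = code = 357

Total LOC: 429, SLOC: 357


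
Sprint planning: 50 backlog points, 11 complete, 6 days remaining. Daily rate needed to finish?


Formula: Required rate = Remaining points / Days left
Remaining = 50 - 11 = 39 points
Required rate = 39 / 6 = 6.5 points/day

6.5 points/day


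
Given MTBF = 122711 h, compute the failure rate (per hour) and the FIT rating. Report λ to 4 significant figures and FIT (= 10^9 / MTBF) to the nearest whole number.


Formula: λ = 1 / MTBF; FIT = λ × 1e9 = 1e9 / MTBF
λ = 1 / 122711 ≈ 8.149e-06 failures/hour
FIT = 1e9 / 122711 ≈ 8149 failures per 1e9 hours (nearest whole number)

λ = 8.149e-06 /h, FIT = 8149


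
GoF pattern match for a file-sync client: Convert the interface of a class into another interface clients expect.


This matches the Adapter pattern

Adapter


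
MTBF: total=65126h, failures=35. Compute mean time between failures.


Formula: MTBF = Total operating time / Number of failures
MTBF = 65126 / 35
MTBF = 1860.74 hours

1860.74 hours


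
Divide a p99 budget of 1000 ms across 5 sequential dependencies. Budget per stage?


Formula: per_stage = total_budget / stages
per_stage = 1000 / 5
per_stage = 200.0 ms

200.0 ms


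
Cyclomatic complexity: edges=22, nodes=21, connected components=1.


Formula: V(G) = E - N + 2P
V(G) = 22 - 21 + 2*1
V(G) = 1 + 2
V(G) = 3

3


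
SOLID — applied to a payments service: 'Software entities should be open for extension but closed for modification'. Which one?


This describes the Open/Closed Principle (OCP)

Open/Closed Principle (OCP)


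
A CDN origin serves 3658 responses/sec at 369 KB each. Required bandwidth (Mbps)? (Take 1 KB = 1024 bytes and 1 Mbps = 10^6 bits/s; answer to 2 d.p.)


Formula: Mbps = payload_bytes * RPS * 8 / 1e6
Payload per request = 369 KB = 369 * 1024 = 377856 bytes
Total bytes/sec = 377856 * 3658 = 1382197248
Total bits/sec = 1382197248 * 8 = 11057577984
Mbps = 11057577984 / 1e6 = 11057.58

11057.58 Mbps


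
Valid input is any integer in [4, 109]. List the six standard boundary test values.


Range: [4, 109]
Boundaries: just below min, min, min+1, max-1, max, just above max
Values: [3, 4, 5, 108, 109, 110]

[3, 4, 5, 108, 109, 110]


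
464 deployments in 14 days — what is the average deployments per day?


Formula: deployments per day = releases / days
= 464 / 14
= 33.143 deploys/day
(equivalently, 232.0 deploys/week)

33.143 deploys/day


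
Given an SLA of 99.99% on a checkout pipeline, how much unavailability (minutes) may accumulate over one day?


Formula: allowed downtime = period * (100 - SLA) / 100
Period (day) = 1440 minutes
Unavailability fraction = (100 - 99.99) / 100
Allowed downtime = 1440 * (100 - 99.99) / 100
Allowed downtime = 0.144 minutes

0.144 minutes


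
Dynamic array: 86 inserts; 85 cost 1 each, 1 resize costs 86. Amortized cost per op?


Formula: Amortized cost = Total cost / Operations
Total cost = (85 * 1) + (1 * 86)
Total cost = 85 + 86 = 171
Amortized = 171 / 86 = 1.9884

1.9884


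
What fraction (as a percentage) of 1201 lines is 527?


Coverage = covered / total * 100
Coverage = 527 / 1201 * 100
Coverage = 43.88%

43.88%


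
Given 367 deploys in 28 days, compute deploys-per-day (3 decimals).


Formula: deployments per day = releases / days
= 367 / 28
= 13.107 deploys/day
(equivalently, 91.75 deploys/week)

13.107 deploys/day


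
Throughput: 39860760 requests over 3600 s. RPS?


Formula: throughput = requests / seconds
throughput = 39860760 / 3600
throughput = 11072.43 requests/second

11072.43 requests/second


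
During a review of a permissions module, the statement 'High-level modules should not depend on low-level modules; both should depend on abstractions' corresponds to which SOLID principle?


This describes the Dependency Inversion Principle (DIP)

Dependency Inversion Principle (DIP)


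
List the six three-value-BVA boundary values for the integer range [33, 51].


Range: [33, 51]
Boundaries: just below min, min, min+1, max-1, max, just above max
Values: [32, 33, 34, 50, 51, 52]

[32, 33, 34, 50, 51, 52]


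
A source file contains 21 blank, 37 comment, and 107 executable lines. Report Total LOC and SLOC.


Total LOC = blank + comment + code
Total LOC = 21 + 37 + 107 = 165
SLOC (source only) = code = 107

Total LOC: 165, SLOC: 107


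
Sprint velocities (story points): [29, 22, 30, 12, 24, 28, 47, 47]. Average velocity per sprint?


Formula: Avg velocity = Total points / Number of sprints
Points: [29, 22, 30, 12, 24, 28, 47, 47]
Sum = 29 + 22 + 30 + 12 + 24 + 28 + 47 + 47 = 239
Avg velocity = 239 / 8 = 29.88 points/sprint

29.88 points/sprint


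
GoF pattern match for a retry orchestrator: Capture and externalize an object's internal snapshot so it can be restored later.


This matches the Memento pattern

Memento


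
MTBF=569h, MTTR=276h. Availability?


Availability = MTBF / (MTBF + MTTR)
Availability = 569 / (569 + 276)
Availability = 569 / 845
Availability = 67.3373%

67.3373%


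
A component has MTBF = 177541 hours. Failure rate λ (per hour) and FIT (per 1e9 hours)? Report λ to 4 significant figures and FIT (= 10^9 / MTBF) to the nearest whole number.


Formula: λ = 1 / MTBF; FIT = λ × 1e9 = 1e9 / MTBF
λ = 1 / 177541 ≈ 5.633e-06 failures/hour
FIT = 1e9 / 177541 ≈ 5633 failures per 1e9 hours (nearest whole number)

λ = 5.633e-06 /h, FIT = 5633


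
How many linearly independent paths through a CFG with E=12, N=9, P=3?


Formula: V(G) = E - N + 2P
V(G) = 12 - 9 + 2*3
V(G) = 3 + 6
V(G) = 9

9


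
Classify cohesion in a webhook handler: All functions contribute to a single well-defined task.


Reasoning: Best: single purpose
Type: Functional cohesion

Functional cohesion


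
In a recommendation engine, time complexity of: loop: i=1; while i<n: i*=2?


Reasoning: i doubles each step so iterations are log2(n)
Complexity: O(log n)

O(log n)


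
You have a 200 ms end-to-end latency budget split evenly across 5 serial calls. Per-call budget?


Formula: per_stage = total_budget / stages
per_stage = 200 / 5
per_stage = 40.0 ms

40.0 ms


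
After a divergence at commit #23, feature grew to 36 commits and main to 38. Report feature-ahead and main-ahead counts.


Common ancestor: commit #23
feature commits after divergence: 36 - 23 = 13
main commits after divergence: 38 - 23 = 15
feature is 13 commits ahead of main
main is 15 commits ahead of feature

feature ahead: 13, main ahead: 15


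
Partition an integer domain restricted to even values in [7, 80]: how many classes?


Constraint: even integers in [7, 80]
Class 1: x < 7 — out-of-range invalid
Class 2: x in [7,80] but odd — wrong type invalid
Class 3: x in [7,80] and even — valid
Class 4: x > 80 — out-of-range invalid
Total equivalence classes: 4

4 equivalence classes


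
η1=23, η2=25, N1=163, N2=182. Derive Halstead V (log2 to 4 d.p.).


Formula: V = N * log2(η), where N = N1 + N2 and η = η1 + η2
η = 23 + 25 = 48
N = 163 + 182 = 345
log2(48) ≈ 5.5850
V = 345 * 5.5850 = 1926.83

1926.83


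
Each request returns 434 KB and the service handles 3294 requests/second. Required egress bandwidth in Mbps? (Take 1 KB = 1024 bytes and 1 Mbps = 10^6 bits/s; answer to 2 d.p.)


Formula: Mbps = payload_bytes * RPS * 8 / 1e6
Payload per request = 434 KB = 434 * 1024 = 444416 bytes
Total bytes/sec = 444416 * 3294 = 1463906304
Total bits/sec = 1463906304 * 8 = 11711250432
Mbps = 11711250432 / 1e6 = 11711.25

11711.25 Mbps


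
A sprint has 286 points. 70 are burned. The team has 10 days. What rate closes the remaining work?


Formula: Required rate = Remaining points / Days left
Remaining = 286 - 70 = 216 points
Required rate = 216 / 10 = 21.6 points/day

21.6 points/day


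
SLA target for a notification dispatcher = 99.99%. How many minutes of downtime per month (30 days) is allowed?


Formula: allowed downtime = period * (100 - SLA) / 100
Period (month (30 days)) = 43200 minutes
Unavailability fraction = (100 - 99.99) / 100
Allowed downtime = 43200 * (100 - 99.99) / 100
Allowed downtime = 4.32 minutes

4.32 minutes


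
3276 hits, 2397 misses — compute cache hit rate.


Formula: hit rate = hits / (hits + misses) * 100
hit rate = 3276 / (3276 + 2397) * 100
hit rate = 3276 / 5673 * 100
hit rate = 57.75%

57.75%


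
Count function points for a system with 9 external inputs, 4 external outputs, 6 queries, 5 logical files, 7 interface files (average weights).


UFP = EI*4 + EO*5 + EQ*4 + ILF*10 + EIF*7
UFP = 9*4 + 4*5 + 6*4 + 5*10 + 7*7
UFP = 36 + 20 + 24 + 50 + 49
UFP = 179

179


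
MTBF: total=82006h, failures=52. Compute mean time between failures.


Formula: MTBF = Total operating time / Number of failures
MTBF = 82006 / 52
MTBF = 1577.04 hours

1577.04 hours


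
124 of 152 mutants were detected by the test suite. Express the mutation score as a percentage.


Mutation score = killed / total * 100
Mutation score = 124 / 152 * 100
Mutation score = 81.58%

81.58%


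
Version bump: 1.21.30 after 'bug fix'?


Current: 1.21.30
Change category: 'bug fix' → patch bump
SemVer rule: patch bump → increment PATCH (MAJOR and MINOR unchanged)
New: 1.21.31

1.21.31


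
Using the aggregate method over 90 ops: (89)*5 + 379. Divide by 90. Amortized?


Formula: Amortized cost = Total cost / Operations
Total cost = (89 * 5) + (1 * 379)
Total cost = 445 + 379 = 824
Amortized = 824 / 90 = 9.1556

9.1556


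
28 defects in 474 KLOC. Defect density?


Defect density = defects / KLOC
Defect density = 28 / 474
Defect density = 0.059 defects/KLOC

0.059 defects/KLOC


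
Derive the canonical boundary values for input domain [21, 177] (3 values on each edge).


Range: [21, 177]
Boundaries: just below min, min, min+1, max-1, max, just above max
Values: [20, 21, 22, 176, 177, 178]

[20, 21, 22, 176, 177, 178]


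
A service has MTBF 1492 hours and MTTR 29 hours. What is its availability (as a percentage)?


Availability = MTBF / (MTBF + MTTR)
Availability = 1492 / (1492 + 29)
Availability = 1492 / 1521
Availability = 98.0934%

98.0934%


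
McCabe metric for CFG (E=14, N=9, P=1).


Formula: V(G) = E - N + 2P
V(G) = 14 - 9 + 2*1
V(G) = 5 + 2
V(G) = 7

7


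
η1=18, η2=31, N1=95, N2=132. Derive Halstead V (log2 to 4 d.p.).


Formula: V = N * log2(η), where N = N1 + N2 and η = η1 + η2
η = 18 + 31 = 49
N = 95 + 132 = 227
log2(49) ≈ 5.6147
V = 227 * 5.6147 = 1274.54

1274.54


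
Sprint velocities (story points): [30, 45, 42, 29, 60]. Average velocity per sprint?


Formula: Avg velocity = Total points / Number of sprints
Points: [30, 45, 42, 29, 60]
Sum = 30 + 45 + 42 + 29 + 60 = 206
Avg velocity = 206 / 5 = 41.2 points/sprint

41.2 points/sprint


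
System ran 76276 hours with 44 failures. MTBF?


Formula: MTBF = Total operating time / Number of failures
MTBF = 76276 / 44
MTBF = 1733.55 hours

1733.55 hours


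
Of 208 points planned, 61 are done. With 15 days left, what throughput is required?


Formula: Required rate = Remaining points / Days left
Remaining = 208 - 61 = 147 points
Required rate = 147 / 15 = 9.8 points/day

9.8 points/day


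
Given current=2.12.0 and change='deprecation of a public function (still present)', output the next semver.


Current: 2.12.0
Change category: 'deprecation of a public function (still present)' → minor bump
SemVer rule: minor bump → increment MINOR, reset PATCH to 0 (MAJOR unchanged)
New: 2.13.0

2.13.0


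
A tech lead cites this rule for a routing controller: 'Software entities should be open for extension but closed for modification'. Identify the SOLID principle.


This describes the Open/Closed Principle (OCP)

Open/Closed Principle (OCP)


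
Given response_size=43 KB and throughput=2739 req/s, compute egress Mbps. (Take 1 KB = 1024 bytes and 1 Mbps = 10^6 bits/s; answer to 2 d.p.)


Formula: Mbps = payload_bytes * RPS * 8 / 1e6
Payload per request = 43 KB = 43 * 1024 = 44032 bytes
Total bytes/sec = 44032 * 2739 = 120603648
Total bits/sec = 120603648 * 8 = 964829184
Mbps = 964829184 / 1e6 = 964.83

964.83 Mbps


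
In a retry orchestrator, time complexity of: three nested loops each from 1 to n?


Reasoning: three levels of nesting over n
Complexity: O(n^3)

O(n^3)


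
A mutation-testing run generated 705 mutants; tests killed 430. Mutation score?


Mutation score = killed / total * 100
Mutation score = 430 / 705 * 100
Mutation score = 60.99%

60.99%


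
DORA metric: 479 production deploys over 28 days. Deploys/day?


Formula: deployments per day = releases / days
= 479 / 28
= 17.107 deploys/day
(equivalently, 119.75 deploys/week)

17.107 deploys/day


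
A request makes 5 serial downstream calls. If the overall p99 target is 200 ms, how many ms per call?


Formula: per_stage = total_budget / stages
per_stage = 200 / 5
per_stage = 40.0 ms

40.0 ms


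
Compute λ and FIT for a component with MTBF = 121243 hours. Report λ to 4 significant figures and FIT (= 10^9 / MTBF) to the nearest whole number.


Formula: λ = 1 / MTBF; FIT = λ × 1e9 = 1e9 / MTBF
λ = 1 / 121243 ≈ 8.248e-06 failures/hour
FIT = 1e9 / 121243 ≈ 8248 failures per 1e9 hours (nearest whole number)

λ = 8.248e-06 /h, FIT = 8248


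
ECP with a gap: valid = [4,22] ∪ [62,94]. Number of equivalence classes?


Valid ranges: [4,22] and [62,94]
Class 1: x < 4 — invalid
Class 2: 4 ≤ x ≤ 22 — valid
Class 3: 22 < x < 62 — invalid (gap between ranges)
Class 4: 62 ≤ x ≤ 94 — valid
Class 5: x > 94 — invalid
Total equivalence classes: 5

5 equivalence classes


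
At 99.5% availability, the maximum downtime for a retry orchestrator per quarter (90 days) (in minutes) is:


Formula: allowed downtime = period * (100 - SLA) / 100
Period (quarter (90 days)) = 129600 minutes
Unavailability fraction = (100 - 99.5) / 100
Allowed downtime = 129600 * (100 - 99.5) / 100
Allowed downtime = 648.0 minutes

648.0 minutes


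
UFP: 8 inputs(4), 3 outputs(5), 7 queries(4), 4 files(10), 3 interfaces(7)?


UFP = EI*4 + EO*5 + EQ*4 + ILF*10 + EIF*7
UFP = 8*4 + 3*5 + 7*4 + 4*10 + 3*7
UFP = 32 + 15 + 28 + 40 + 21
UFP = 136

136


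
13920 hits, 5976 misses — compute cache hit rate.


Formula: hit rate = hits / (hits + misses) * 100
hit rate = 13920 / (13920 + 5976) * 100
hit rate = 13920 / 19896 * 100
hit rate = 69.96%

69.96%


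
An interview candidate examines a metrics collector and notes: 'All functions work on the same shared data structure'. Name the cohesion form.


Reasoning: Functions share data
Type: Communicational cohesion

Communicational cohesion


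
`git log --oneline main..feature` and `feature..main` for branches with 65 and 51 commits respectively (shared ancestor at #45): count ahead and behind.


Common ancestor: commit #45
feature commits after divergence: 65 - 45 = 20
main commits after divergence: 51 - 45 = 6
feature is 20 commits ahead of main
main is 6 commits ahead of feature

feature ahead: 20, main ahead: 6


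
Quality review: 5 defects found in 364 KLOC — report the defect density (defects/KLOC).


Defect density = defects / KLOC
Defect density = 5 / 364
Defect density = 0.014 defects/KLOC

0.014 defects/KLOC


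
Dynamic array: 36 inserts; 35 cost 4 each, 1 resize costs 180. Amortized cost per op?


Formula: Amortized cost = Total cost / Operations
Total cost = (35 * 4) + (1 * 180)
Total cost = 140 + 180 = 320
Amortized = 320 / 36 = 8.8889

8.8889


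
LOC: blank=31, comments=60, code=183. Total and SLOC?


Total LOC = blank + comment + code
Total LOC = 31 + 60 + 183 = 274
SLOC (source only) = code = 183

Total LOC: 274, SLOC: 183


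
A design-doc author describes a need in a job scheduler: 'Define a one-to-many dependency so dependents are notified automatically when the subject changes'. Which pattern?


This matches the Observer pattern

Observer


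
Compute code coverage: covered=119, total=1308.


Coverage = covered / total * 100
Coverage = 119 / 1308 * 100
Coverage = 9.1%

9.1%


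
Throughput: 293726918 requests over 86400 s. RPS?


Formula: throughput = requests / seconds
throughput = 293726918 / 86400
throughput = 3399.62 requests/second

3399.62 requests/second


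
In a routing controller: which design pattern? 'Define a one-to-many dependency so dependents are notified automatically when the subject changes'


This matches the Observer pattern

Observer


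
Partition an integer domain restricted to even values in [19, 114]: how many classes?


Constraint: even integers in [19, 114]
Class 1: x < 19 — out-of-range invalid
Class 2: x in [19,114] but odd — wrong type invalid
Class 3: x in [19,114] and even — valid
Class 4: x > 114 — out-of-range invalid
Total equivalence classes: 4

4 equivalence classes


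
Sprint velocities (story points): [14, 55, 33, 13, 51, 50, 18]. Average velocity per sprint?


Formula: Avg velocity = Total points / Number of sprints
Points: [14, 55, 33, 13, 51, 50, 18]
Sum = 14 + 55 + 33 + 13 + 51 + 50 + 18 = 234
Avg velocity = 234 / 7 = 33.43 points/sprint

33.43 points/sprint


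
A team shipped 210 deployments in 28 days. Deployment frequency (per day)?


Formula: deployments per day = releases / days
= 210 / 28
= 7.5 deploys/day
(equivalently, 52.5 deploys/week)

7.5 deploys/day


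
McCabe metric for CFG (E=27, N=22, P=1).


Formula: V(G) = E - N + 2P
V(G) = 27 - 22 + 2*1
V(G) = 5 + 2
V(G) = 7

7


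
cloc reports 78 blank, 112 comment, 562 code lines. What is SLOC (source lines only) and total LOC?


Total LOC = blank + comment + code
Total LOC = 78 + 112 + 562 = 752
SLOC (source only) = code = 562

Total LOC: 752, SLOC: 562


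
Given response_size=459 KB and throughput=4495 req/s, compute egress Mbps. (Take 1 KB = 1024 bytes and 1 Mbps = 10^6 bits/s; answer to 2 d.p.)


Formula: Mbps = payload_bytes * RPS * 8 / 1e6
Payload per request = 459 KB = 459 * 1024 = 470016 bytes
Total bytes/sec = 470016 * 4495 = 2112721920
Total bits/sec = 2112721920 * 8 = 16901775360
Mbps = 16901775360 / 1e6 = 16901.78

16901.78 Mbps


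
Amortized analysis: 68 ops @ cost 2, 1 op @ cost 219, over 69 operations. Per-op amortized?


Formula: Amortized cost = Total cost / Operations
Total cost = (68 * 2) + (1 * 219)
Total cost = 136 + 219 = 355
Amortized = 355 / 69 = 5.1449

5.1449


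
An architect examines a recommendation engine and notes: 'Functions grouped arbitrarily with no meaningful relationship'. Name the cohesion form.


Reasoning: Worst: random grouping
Type: Coincidental cohesion

Coincidental cohesion


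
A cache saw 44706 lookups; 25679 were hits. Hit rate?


Formula: hit rate = hits / (hits + misses) * 100
hit rate = 25679 / (25679 + 19027) * 100
hit rate = 25679 / 44706 * 100
hit rate = 57.44%

57.44%


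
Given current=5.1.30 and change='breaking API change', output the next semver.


Current: 5.1.30
Change category: 'breaking API change' → major bump
SemVer rule: major bump → increment MAJOR, reset MINOR and PATCH to 0
New: 6.0.0

6.0.0


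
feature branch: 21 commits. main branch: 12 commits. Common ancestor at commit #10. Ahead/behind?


Common ancestor: commit #10
feature commits after divergence: 21 - 10 = 11
main commits after divergence: 12 - 10 = 2
feature is 11 commits ahead of main
main is 2 commits ahead of feature

feature ahead: 11, main ahead: 2


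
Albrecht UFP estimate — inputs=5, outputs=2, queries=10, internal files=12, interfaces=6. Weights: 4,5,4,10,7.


UFP = EI*4 + EO*5 + EQ*4 + ILF*10 + EIF*7
UFP = 5*4 + 2*5 + 10*4 + 12*10 + 6*7
UFP = 20 + 10 + 40 + 120 + 42
UFP = 232

232


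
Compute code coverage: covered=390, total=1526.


Coverage = covered / total * 100
Coverage = 390 / 1526 * 100
Coverage = 25.56%

25.56%


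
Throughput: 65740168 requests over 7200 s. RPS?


Formula: throughput = requests / seconds
throughput = 65740168 / 7200
throughput = 9130.58 requests/second

9130.58 requests/second


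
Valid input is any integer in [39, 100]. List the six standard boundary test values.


Range: [39, 100]
Boundaries: just below min, min, min+1, max-1, max, just above max
Values: [38, 39, 40, 99, 100, 101]

[38, 39, 40, 99, 100, 101]


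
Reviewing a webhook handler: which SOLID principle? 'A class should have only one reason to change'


This describes the Single Responsibility Principle (SRP)

Single Responsibility Principle (SRP)


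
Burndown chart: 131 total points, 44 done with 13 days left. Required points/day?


Formula: Required rate = Remaining points / Days left
Remaining = 131 - 44 = 87 points
Required rate = 87 / 13 = 6.69 points/day

6.69 points/day


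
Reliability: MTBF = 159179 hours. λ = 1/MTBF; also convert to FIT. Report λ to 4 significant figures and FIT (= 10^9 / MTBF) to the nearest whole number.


Formula: λ = 1 / MTBF; FIT = λ × 1e9 = 1e9 / MTBF
λ = 1 / 159179 ≈ 6.282e-06 failures/hour
FIT = 1e9 / 159179 ≈ 6282 failures per 1e9 hours (nearest whole number)

λ = 6.282e-06 /h, FIT = 6282


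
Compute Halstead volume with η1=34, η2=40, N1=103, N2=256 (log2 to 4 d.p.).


Formula: V = N * log2(η), where N = N1 + N2 and η = η1 + η2
η = 34 + 40 = 74
N = 103 + 256 = 359
log2(74) ≈ 6.2095
V = 359 * 6.2095 = 2229.21

2229.21


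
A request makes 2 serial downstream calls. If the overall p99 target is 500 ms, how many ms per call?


Formula: per_stage = total_budget / stages
per_stage = 500 / 2
per_stage = 250.0 ms

250.0 ms


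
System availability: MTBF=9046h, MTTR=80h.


Availability = MTBF / (MTBF + MTTR)
Availability = 9046 / (9046 + 80)
Availability = 9046 / 9126
Availability = 99.1234%

99.1234%


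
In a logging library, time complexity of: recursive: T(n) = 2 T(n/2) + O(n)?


Reasoning: master theorem case 2 (merge-sort recurrence)
Complexity: O(n log n)

O(n log n)


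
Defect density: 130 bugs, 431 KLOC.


Defect density = defects / KLOC
Defect density = 130 / 431
Defect density = 0.302 defects/KLOC

0.302 defects/KLOC


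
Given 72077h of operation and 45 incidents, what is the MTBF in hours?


Formula: MTBF = Total operating time / Number of failures
MTBF = 72077 / 45
MTBF = 1601.71 hours

1601.71 hours


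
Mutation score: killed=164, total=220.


Mutation score = killed / total * 100
Mutation score = 164 / 220 * 100
Mutation score = 74.55%

74.55%


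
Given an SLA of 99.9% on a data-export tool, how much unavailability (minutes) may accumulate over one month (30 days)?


Formula: allowed downtime = period * (100 - SLA) / 100
Period (month (30 days)) = 43200 minutes
Unavailability fraction = (100 - 99.9) / 100
Allowed downtime = 43200 * (100 - 99.9) / 100
Allowed downtime = 43.2 minutes

43.2 minutes


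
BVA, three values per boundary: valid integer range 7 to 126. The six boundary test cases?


Range: [7, 126]
Boundaries: just below min, min, min+1, max-1, max, just above max
Values: [6, 7, 8, 125, 126, 127]

[6, 7, 8, 125, 126, 127]


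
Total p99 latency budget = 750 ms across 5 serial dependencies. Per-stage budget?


Formula: per_stage = total_budget / stages
per_stage = 750 / 5
per_stage = 150.0 ms

150.0 ms


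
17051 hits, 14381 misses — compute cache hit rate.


Formula: hit rate = hits / (hits + misses) * 100
hit rate = 17051 / (17051 + 14381) * 100
hit rate = 17051 / 31432 * 100
hit rate = 54.25%

54.25%


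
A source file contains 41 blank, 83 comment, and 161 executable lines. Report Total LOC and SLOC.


Total LOC = blank + comment + code
Total LOC = 41 + 83 + 161 = 285
SLOC (source only) = code = 161

Total LOC: 285, SLOC: 161


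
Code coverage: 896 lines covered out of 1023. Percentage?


Coverage = covered / total * 100
Coverage = 896 / 1023 * 100
Coverage = 87.59%

87.59%


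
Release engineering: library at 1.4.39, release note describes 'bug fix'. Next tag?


Current: 1.4.39
Change category: 'bug fix' → patch bump
SemVer rule: patch bump → increment PATCH (MAJOR and MINOR unchanged)
New: 1.4.40

1.4.40


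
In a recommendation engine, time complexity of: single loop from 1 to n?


Reasoning: one pass through n items
Complexity: O(n)

O(n)


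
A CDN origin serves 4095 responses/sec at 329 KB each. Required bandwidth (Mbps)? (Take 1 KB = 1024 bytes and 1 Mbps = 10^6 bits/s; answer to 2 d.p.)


Formula: Mbps = payload_bytes * RPS * 8 / 1e6
Payload per request = 329 KB = 329 * 1024 = 336896 bytes
Total bytes/sec = 336896 * 4095 = 1379589120
Total bits/sec = 1379589120 * 8 = 11036712960
Mbps = 11036712960 / 1e6 = 11036.71

11036.71 Mbps


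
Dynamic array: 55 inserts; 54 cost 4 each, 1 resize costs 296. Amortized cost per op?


Formula: Amortized cost = Total cost / Operations
Total cost = (54 * 4) + (1 * 296)
Total cost = 216 + 296 = 512
Amortized = 512 / 55 = 9.3091

9.3091


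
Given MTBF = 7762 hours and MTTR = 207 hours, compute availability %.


Availability = MTBF / (MTBF + MTTR)
Availability = 7762 / (7762 + 207)
Availability = 7762 / 7969
Availability = 97.4024%

97.4024%


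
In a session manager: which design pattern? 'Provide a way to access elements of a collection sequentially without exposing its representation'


This matches the Iterator pattern

Iterator


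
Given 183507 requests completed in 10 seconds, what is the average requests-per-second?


Formula: throughput = requests / seconds
throughput = 183507 / 10
throughput = 18350.7 requests/second

18350.7 requests/second


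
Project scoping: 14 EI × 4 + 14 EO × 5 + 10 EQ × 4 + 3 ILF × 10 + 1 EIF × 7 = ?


UFP = EI*4 + EO*5 + EQ*4 + ILF*10 + EIF*7
UFP = 14*4 + 14*5 + 10*4 + 3*10 + 1*7
UFP = 56 + 70 + 40 + 30 + 7
UFP = 203

203


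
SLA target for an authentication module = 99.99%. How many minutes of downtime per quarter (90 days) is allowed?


Formula: allowed downtime = period * (100 - SLA) / 100
Period (quarter (90 days)) = 129600 minutes
Unavailability fraction = (100 - 99.99) / 100
Allowed downtime = 129600 * (100 - 99.99) / 100
Allowed downtime = 12.96 minutes

12.96 minutes


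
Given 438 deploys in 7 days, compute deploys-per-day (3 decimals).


Formula: deployments per day = releases / days
= 438 / 7
= 62.571 deploys/day
(equivalently, 438.0 deploys/week)

62.571 deploys/day


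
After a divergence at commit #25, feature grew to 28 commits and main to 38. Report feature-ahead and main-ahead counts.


Common ancestor: commit #25
feature commits after divergence: 28 - 25 = 3
main commits after divergence: 38 - 25 = 13
feature is 3 commits ahead of main
main is 13 commits ahead of feature

feature ahead: 3, main ahead: 13


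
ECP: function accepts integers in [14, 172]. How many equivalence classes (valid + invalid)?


Valid range: [14, 172]
Class 1: x < 14 — invalid
Class 2: 14 ≤ x ≤ 172 — valid
Class 3: x > 172 — invalid
Total equivalence classes: 3

3 equivalence classes


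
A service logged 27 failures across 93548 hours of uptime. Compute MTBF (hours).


Formula: MTBF = Total operating time / Number of failures
MTBF = 93548 / 27
MTBF = 3464.74 hours

3464.74 hours


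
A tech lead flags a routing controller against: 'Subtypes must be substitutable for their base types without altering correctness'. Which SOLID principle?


This describes the Liskov Substitution Principle (LSP)

Liskov Substitution Principle (LSP)


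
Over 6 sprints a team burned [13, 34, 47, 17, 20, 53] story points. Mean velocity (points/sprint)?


Formula: Avg velocity = Total points / Number of sprints
Points: [13, 34, 47, 17, 20, 53]
Sum = 13 + 34 + 47 + 17 + 20 + 53 = 184
Avg velocity = 184 / 6 = 30.67 points/sprint

30.67 points/sprint


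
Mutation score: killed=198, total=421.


Mutation score = killed / total * 100
Mutation score = 198 / 421 * 100
Mutation score = 47.03%

47.03%


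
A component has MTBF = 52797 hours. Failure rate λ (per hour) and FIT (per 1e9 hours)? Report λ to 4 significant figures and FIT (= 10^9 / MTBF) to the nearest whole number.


Formula: λ = 1 / MTBF; FIT = λ × 1e9 = 1e9 / MTBF
λ = 1 / 52797 ≈ 1.894e-05 failures/hour
FIT = 1e9 / 52797 ≈ 18940 failures per 1e9 hours (nearest whole number)

λ = 1.894e-05 /h, FIT = 18940


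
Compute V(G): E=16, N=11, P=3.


Formula: V(G) = E - N + 2P
V(G) = 16 - 11 + 2*3
V(G) = 5 + 6
V(G) = 11

11


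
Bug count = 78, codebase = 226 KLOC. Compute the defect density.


Defect density = defects / KLOC
Defect density = 78 / 226
Defect density = 0.345 defects/KLOC

0.345 defects/KLOC
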